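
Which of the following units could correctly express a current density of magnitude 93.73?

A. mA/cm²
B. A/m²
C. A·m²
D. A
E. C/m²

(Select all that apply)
A, B

current density has SI base units: A / m^2

Checking each option against A / m^2:
  A. mA/cm²: ✓ matches
  B. A/m²: ✓ matches
  C. A·m²: ✗ does not match
  D. A: ✗ does not match
  E. C/m²: ✗ does not match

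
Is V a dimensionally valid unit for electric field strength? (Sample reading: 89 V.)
No

electric field strength has SI base units: kg * m / (A * s^3)
V does NOT reduce to kg * m / (A * s^3); a valid unit for electric field strength would be e.g. V/m.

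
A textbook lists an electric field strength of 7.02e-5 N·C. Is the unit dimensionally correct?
No

electric field strength has SI base units: kg * m / (A * s^3)
N·C does NOT reduce to kg * m / (A * s^3); a valid unit for electric field strength would be e.g. V/m.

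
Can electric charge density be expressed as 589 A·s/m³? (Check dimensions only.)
Yes

electric charge density has SI base units: A * s / m^3
A·s/m³ reduces to the same SI base units, so it is a valid unit for electric charge density.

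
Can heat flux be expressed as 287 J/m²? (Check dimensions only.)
No

heat flux has SI base units: kg / s^3
J/m² does NOT reduce to kg / s^3; a valid unit for heat flux would be e.g. W/m².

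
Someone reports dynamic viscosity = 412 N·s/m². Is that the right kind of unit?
Yes

dynamic viscosity has SI base units: kg / (m * s)
N·s/m² reduces to the same SI base units, so it is a valid unit for dynamic viscosity.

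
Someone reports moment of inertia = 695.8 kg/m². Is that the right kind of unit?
No

moment of inertia has SI base units: kg * m^2
kg/m² does NOT reduce to kg * m^2; a valid unit for moment of inertia would be e.g. kg·m².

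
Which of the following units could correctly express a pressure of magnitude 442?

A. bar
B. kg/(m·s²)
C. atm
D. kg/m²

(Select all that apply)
A, B, C

pressure has SI base units: kg / (m * s^2)

Checking each option against kg / (m * s^2):
  A. bar: ✓ matches
  B. kg/(m·s²): ✓ matches
  C. atm: ✓ matches
  D. kg/m²: ✗ does not match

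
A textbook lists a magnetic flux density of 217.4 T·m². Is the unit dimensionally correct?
No

magnetic flux density has SI base units: kg / (A * s^2)
T·m² does NOT reduce to kg / (A * s^2); a valid unit for magnetic flux density would be e.g. T.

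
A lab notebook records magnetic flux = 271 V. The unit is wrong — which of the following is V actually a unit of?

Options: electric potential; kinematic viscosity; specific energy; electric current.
electric potential

magnetic flux should have units dimensionally equivalent to kg * m^2 / (A * s^2) (e.g. Wb).
The given unit 'V' reduces to kg * m^2 / (A * s^3). Of the listed options, that is the dimensionality of electric potential.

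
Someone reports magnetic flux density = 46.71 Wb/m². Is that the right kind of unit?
Yes

magnetic flux density has SI base units: kg / (A * s^2)
Wb/m² reduces to the same SI base units, so it is a valid unit for magnetic flux density.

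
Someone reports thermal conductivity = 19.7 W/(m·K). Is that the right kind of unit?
Yes

thermal conductivity has SI base units: kg * m / (s^3 * K)
W/(m·K) reduces to the same SI base units, so it is a valid unit for thermal conductivity.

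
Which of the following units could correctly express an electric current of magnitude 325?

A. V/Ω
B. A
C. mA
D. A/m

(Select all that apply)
A, B, C

electric current has SI base units: A

Checking each option against A:
  A. V/Ω: ✓ matches
  B. A: ✓ matches
  C. mA: ✓ matches
  D. A/m: ✗ does not match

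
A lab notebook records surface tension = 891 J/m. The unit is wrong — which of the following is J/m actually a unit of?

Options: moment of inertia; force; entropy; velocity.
force

surface tension should have units dimensionally equivalent to kg / s^2 (e.g. N/m).
The given unit 'J/m' reduces to kg * m / s^2. Of the listed options, that is the dimensionality of force.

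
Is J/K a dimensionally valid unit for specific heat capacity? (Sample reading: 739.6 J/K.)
No

specific heat capacity has SI base units: m^2 / (s^2 * K)
J/K does NOT reduce to m^2 / (s^2 * K); a valid unit for specific heat capacity would be e.g. J/(kg·K).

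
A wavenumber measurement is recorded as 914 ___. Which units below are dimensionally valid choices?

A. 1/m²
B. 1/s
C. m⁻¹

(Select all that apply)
C

wavenumber has SI base units: 1 / m

Checking each option against 1 / m:
  A. 1/m²: ✗ does not match
  B. 1/s: ✗ does not match
  C. m⁻¹: ✓ matches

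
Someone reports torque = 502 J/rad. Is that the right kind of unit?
Yes

torque has SI base units: kg * m^2 / s^2
J/rad reduces to the same SI base units, so it is a valid unit for torque.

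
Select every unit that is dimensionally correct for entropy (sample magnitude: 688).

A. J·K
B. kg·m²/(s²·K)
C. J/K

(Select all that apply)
B, C

entropy has SI base units: kg * m^2 / (s^2 * K)

Checking each option against kg * m^2 / (s^2 * K):
  A. J·K: ✗ does not match
  B. kg·m²/(s²·K): ✓ matches
  C. J/K: ✓ matches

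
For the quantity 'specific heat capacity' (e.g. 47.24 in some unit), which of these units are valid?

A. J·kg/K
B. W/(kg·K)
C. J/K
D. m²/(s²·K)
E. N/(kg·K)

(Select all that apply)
D

specific heat capacity has SI base units: m^2 / (s^2 * K)

Checking each option against m^2 / (s^2 * K):
  A. J·kg/K: ✗ does not match
  B. W/(kg·K): ✗ does not match
  C. J/K: ✗ does not match
  D. m²/(s²·K): ✓ matches
  E. N/(kg·K): ✗ does not match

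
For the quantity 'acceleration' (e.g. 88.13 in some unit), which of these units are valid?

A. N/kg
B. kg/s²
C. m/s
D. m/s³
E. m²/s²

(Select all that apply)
A

acceleration has SI base units: m / s^2

Checking each option against m / s^2:
  A. N/kg: ✓ matches
  B. kg/s²: ✗ does not match
  C. m/s: ✗ does not match
  D. m/s³: ✗ does not match
  E. m²/s²: ✗ does not match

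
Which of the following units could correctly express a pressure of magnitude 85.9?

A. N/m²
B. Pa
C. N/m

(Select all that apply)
A, B

pressure has SI base units: kg / (m * s^2)

Checking each option against kg / (m * s^2):
  A. N/m²: ✓ matches
  B. Pa: ✓ matches
  C. N/m: ✗ does not match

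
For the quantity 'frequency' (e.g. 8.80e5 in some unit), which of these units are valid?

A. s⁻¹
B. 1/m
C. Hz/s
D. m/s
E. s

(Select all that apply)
A

frequency has SI base units: 1 / s

Checking each option against 1 / s:
  A. s⁻¹: ✓ matches
  B. 1/m: ✗ does not match
  C. Hz/s: ✗ does not match
  D. m/s: ✗ does not match
  E. s: ✗ does not match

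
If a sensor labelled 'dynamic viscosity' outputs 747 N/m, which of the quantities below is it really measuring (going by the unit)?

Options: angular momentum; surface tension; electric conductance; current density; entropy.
surface tension

dynamic viscosity should have units dimensionally equivalent to kg / (m * s) (e.g. Pa·s).
The given unit 'N/m' reduces to kg / s^2. Of the listed options, that is the dimensionality of surface tension.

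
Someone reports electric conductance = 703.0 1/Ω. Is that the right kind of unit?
Yes

electric conductance has SI base units: A^2 * s^3 / (kg * m^2)
1/Ω reduces to the same SI base units, so it is a valid unit for electric conductance.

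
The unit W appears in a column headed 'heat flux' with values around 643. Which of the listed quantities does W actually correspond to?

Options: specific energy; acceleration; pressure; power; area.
power

heat flux should have units dimensionally equivalent to kg / s^3 (e.g. W/m²).
The given unit 'W' reduces to kg * m^2 / s^3. Of the listed options, that is the dimensionality of power.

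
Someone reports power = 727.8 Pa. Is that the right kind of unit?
No

power has SI base units: kg * m^2 / s^3
Pa does NOT reduce to kg * m^2 / s^3; a valid unit for power would be e.g. W.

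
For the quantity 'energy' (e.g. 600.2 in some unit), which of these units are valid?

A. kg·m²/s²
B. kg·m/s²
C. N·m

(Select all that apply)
A, C

energy has SI base units: kg * m^2 / s^2

Checking each option against kg * m^2 / s^2:
  A. kg·m²/s²: ✓ matches
  B. kg·m/s²: ✗ does not match
  C. N·m: ✓ matches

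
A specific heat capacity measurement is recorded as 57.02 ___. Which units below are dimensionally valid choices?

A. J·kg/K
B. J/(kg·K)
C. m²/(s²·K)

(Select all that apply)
B, C

specific heat capacity has SI base units: m^2 / (s^2 * K)

Checking each option against m^2 / (s^2 * K):
  A. J·kg/K: ✗ does not match
  B. J/(kg·K): ✓ matches
  C. m²/(s²·K): ✓ matches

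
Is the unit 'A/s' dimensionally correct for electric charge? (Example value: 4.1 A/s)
No

electric charge has SI base units: A * s
A/s does NOT reduce to A * s; a valid unit for electric charge would be e.g. C.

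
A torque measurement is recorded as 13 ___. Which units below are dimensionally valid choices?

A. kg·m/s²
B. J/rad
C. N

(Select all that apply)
B

torque has SI base units: kg * m^2 / s^2

Checking each option against kg * m^2 / s^2:
  A. kg·m/s²: ✗ does not match
  B. J/rad: ✓ matches
  C. N: ✗ does not match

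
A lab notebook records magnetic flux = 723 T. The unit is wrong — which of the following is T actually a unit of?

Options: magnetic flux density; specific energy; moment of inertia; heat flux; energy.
magnetic flux density

magnetic flux should have units dimensionally equivalent to kg * m^2 / (A * s^2) (e.g. Wb).
The given unit 'T' reduces to kg / (A * s^2). Of the listed options, that is the dimensionality of magnetic flux density.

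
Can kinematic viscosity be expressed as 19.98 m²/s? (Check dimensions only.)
Yes

kinematic viscosity has SI base units: m^2 / s
m²/s reduces to the same SI base units, so it is a valid unit for kinematic viscosity.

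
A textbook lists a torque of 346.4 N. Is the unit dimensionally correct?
No

torque has SI base units: kg * m^2 / s^2
N does NOT reduce to kg * m^2 / s^2; a valid unit for torque would be e.g. N·m.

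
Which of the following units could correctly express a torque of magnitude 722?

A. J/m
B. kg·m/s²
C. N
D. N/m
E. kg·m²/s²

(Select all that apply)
E

torque has SI base units: kg * m^2 / s^2

Checking each option against kg * m^2 / s^2:
  A. J/m: ✗ does not match
  B. kg·m/s²: ✗ does not match
  C. N: ✗ does not match
  D. N/m: ✗ does not match
  E. kg·m²/s²: ✓ matches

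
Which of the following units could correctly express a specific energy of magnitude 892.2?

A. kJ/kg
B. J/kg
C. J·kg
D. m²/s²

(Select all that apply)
A, B, D

specific energy has SI base units: m^2 / s^2

Checking each option against m^2 / s^2:
  A. kJ/kg: ✓ matches
  B. J/kg: ✓ matches
  C. J·kg: ✗ does not match
  D. m²/s²: ✓ matches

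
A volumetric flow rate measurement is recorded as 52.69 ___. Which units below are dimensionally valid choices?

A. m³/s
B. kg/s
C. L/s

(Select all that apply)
A, C

volumetric flow rate has SI base units: m^3 / s

Checking each option against m^3 / s:
  A. m³/s: ✓ matches
  B. kg/s: ✗ does not match
  C. L/s: ✓ matches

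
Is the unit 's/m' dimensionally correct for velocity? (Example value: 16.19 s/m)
No

velocity has SI base units: m / s
s/m does NOT reduce to m / s; a valid unit for velocity would be e.g. m/s.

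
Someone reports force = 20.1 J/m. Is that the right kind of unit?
Yes

force has SI base units: kg * m / s^2
J/m reduces to the same SI base units, so it is a valid unit for force.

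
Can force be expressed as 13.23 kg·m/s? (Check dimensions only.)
No

force has SI base units: kg * m / s^2
kg·m/s does NOT reduce to kg * m / s^2; a valid unit for force would be e.g. N.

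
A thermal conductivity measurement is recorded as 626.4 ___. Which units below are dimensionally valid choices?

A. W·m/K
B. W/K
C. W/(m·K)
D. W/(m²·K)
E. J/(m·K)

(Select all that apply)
C

thermal conductivity has SI base units: kg * m / (s^3 * K)

Checking each option against kg * m / (s^3 * K):
  A. W·m/K: ✗ does not match
  B. W/K: ✗ does not match
  C. W/(m·K): ✓ matches
  D. W/(m²·K): ✗ does not match
  E. J/(m·K): ✗ does not match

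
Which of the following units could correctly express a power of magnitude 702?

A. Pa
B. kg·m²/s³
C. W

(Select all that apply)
B, C

power has SI base units: kg * m^2 / s^3

Checking each option against kg * m^2 / s^3:
  A. Pa: ✗ does not match
  B. kg·m²/s³: ✓ matches
  C. W: ✓ matches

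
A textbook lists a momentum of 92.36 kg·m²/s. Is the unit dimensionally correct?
No

momentum has SI base units: kg * m / s
kg·m²/s does NOT reduce to kg * m / s; a valid unit for momentum would be e.g. kg·m/s.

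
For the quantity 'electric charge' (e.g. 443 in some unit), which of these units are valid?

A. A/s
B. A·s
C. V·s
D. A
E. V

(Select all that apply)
B

electric charge has SI base units: A * s

Checking each option against A * s:
  A. A/s: ✗ does not match
  B. A·s: ✓ matches
  C. V·s: ✗ does not match
  D. A: ✗ does not match
  E. V: ✗ does not match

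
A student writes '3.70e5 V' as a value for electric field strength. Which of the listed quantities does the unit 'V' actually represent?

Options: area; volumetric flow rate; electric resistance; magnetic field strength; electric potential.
electric potential

electric field strength should have units dimensionally equivalent to kg * m / (A * s^3) (e.g. V/m).
The given unit 'V' reduces to kg * m^2 / (A * s^3). Of the listed options, that is the dimensionality of electric potential.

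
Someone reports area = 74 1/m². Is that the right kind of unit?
No

area has SI base units: m^2
1/m² does NOT reduce to m^2; a valid unit for area would be e.g. m².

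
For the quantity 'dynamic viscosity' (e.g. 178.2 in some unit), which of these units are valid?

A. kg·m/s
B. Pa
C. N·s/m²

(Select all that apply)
C

dynamic viscosity has SI base units: kg / (m * s)

Checking each option against kg / (m * s):
  A. kg·m/s: ✗ does not match
  B. Pa: ✗ does not match
  C. N·s/m²: ✓ matches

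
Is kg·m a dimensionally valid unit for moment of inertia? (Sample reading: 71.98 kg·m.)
No

moment of inertia has SI base units: kg * m^2
kg·m does NOT reduce to kg * m^2; a valid unit for moment of inertia would be e.g. kg·m².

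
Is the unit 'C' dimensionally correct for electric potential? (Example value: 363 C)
No

electric potential has SI base units: kg * m^2 / (A * s^3)
C does NOT reduce to kg * m^2 / (A * s^3); a valid unit for electric potential would be e.g. V.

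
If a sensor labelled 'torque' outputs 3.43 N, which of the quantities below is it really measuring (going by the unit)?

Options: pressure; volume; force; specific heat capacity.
force

torque should have units dimensionally equivalent to kg * m^2 / s^2 (e.g. N·m).
The given unit 'N' reduces to kg * m / s^2. Of the listed options, that is the dimensionality of force.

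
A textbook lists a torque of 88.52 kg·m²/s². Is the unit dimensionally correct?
Yes

torque has SI base units: kg * m^2 / s^2
kg·m²/s² reduces to the same SI base units, so it is a valid unit for torque.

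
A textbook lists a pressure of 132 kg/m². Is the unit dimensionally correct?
No

pressure has SI base units: kg / (m * s^2)
kg/m² does NOT reduce to kg / (m * s^2); a valid unit for pressure would be e.g. Pa.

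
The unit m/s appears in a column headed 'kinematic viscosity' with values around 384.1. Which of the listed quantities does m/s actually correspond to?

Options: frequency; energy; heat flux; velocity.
velocity

kinematic viscosity should have units dimensionally equivalent to m^2 / s (e.g. m²/s).
The given unit 'm/s' reduces to m / s. Of the listed options, that is the dimensionality of velocity.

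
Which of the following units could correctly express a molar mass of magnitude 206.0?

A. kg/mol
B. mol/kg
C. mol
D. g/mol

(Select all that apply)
A, D

molar mass has SI base units: kg / mol

Checking each option against kg / mol:
  A. kg/mol: ✓ matches
  B. mol/kg: ✗ does not match
  C. mol: ✗ does not match
  D. g/mol: ✓ matches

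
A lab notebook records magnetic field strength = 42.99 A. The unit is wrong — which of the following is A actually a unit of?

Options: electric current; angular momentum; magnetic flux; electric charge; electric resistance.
electric current

magnetic field strength should have units dimensionally equivalent to A / m (e.g. A/m).
The given unit 'A' reduces to A. Of the listed options, that is the dimensionality of electric current.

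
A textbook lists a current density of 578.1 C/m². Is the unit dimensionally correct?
No

current density has SI base units: A / m^2
C/m² does NOT reduce to A / m^2; a valid unit for current density would be e.g. A/m².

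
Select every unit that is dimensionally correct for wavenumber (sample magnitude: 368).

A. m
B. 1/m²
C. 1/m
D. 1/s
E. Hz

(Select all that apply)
C

wavenumber has SI base units: 1 / m

Checking each option against 1 / m:
  A. m: ✗ does not match
  B. 1/m²: ✗ does not match
  C. 1/m: ✓ matches
  D. 1/s: ✗ does not match
  E. Hz: ✗ does not match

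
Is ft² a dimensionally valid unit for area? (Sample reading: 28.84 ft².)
Yes

area has SI base units: m^2
ft² reduces to the same SI base units, so it is a valid unit for area.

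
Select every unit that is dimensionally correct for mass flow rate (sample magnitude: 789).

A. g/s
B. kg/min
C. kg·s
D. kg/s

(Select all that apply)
A, B, D

mass flow rate has SI base units: kg / s

Checking each option against kg / s:
  A. g/s: ✓ matches
  B. kg/min: ✓ matches
  C. kg·s: ✗ does not match
  D. kg/s: ✓ matches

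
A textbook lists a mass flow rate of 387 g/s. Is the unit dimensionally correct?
Yes

mass flow rate has SI base units: kg / s
g/s reduces to the same SI base units, so it is a valid unit for mass flow rate.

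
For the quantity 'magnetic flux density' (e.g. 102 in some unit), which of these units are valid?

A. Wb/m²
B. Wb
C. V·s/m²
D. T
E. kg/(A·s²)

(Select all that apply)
A, C, D, E

magnetic flux density has SI base units: kg / (A * s^2)

Checking each option against kg / (A * s^2):
  A. Wb/m²: ✓ matches
  B. Wb: ✗ does not match
  C. V·s/m²: ✓ matches
  D. T: ✓ matches
  E. kg/(A·s²): ✓ matches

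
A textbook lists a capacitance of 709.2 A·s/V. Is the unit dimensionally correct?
Yes

capacitance has SI base units: A^2 * s^4 / (kg * m^2)
A·s/V reduces to the same SI base units, so it is a valid unit for capacitance.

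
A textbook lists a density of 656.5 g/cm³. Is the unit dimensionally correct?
Yes

density has SI base units: kg / m^3
g/cm³ reduces to the same SI base units, so it is a valid unit for density.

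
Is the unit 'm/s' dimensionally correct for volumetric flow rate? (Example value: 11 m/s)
No

volumetric flow rate has SI base units: m^3 / s
m/s does NOT reduce to m^3 / s; a valid unit for volumetric flow rate would be e.g. m³/s.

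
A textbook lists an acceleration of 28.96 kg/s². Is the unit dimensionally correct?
No

acceleration has SI base units: m / s^2
kg/s² does NOT reduce to m / s^2; a valid unit for acceleration would be e.g. m/s².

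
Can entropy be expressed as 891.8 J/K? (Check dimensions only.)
Yes

entropy has SI base units: kg * m^2 / (s^2 * K)
J/K reduces to the same SI base units, so it is a valid unit for entropy.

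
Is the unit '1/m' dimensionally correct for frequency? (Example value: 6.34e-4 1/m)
No

frequency has SI base units: 1 / s
1/m does NOT reduce to 1 / s; a valid unit for frequency would be e.g. Hz.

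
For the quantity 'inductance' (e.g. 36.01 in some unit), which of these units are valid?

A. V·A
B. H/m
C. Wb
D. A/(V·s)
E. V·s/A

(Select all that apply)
E

inductance has SI base units: kg * m^2 / (A^2 * s^2)

Checking each option against kg * m^2 / (A^2 * s^2):
  A. V·A: ✗ does not match
  B. H/m: ✗ does not match
  C. Wb: ✗ does not match
  D. A/(V·s): ✗ does not match
  E. V·s/A: ✓ matches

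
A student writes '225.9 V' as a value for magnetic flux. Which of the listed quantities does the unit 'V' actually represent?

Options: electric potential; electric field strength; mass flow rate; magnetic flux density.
electric potential

magnetic flux should have units dimensionally equivalent to kg * m^2 / (A * s^2) (e.g. Wb).
The given unit 'V' reduces to kg * m^2 / (A * s^3). Of the listed options, that is the dimensionality of electric potential.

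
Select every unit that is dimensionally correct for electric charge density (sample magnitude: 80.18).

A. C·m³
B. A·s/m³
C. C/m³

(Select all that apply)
B, C

electric charge density has SI base units: A * s / m^3

Checking each option against A * s / m^3:
  A. C·m³: ✗ does not match
  B. A·s/m³: ✓ matches
  C. C/m³: ✓ matches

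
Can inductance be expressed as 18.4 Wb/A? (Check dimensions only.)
Yes

inductance has SI base units: kg * m^2 / (A^2 * s^2)
Wb/A reduces to the same SI base units, so it is a valid unit for inductance.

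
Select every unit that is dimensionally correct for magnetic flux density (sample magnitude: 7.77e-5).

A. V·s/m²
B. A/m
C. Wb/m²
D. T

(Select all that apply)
A, C, D

magnetic flux density has SI base units: kg / (A * s^2)

Checking each option against kg / (A * s^2):
  A. V·s/m²: ✓ matches
  B. A/m: ✗ does not match
  C. Wb/m²: ✓ matches
  D. T: ✓ matches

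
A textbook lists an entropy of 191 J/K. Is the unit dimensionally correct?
Yes

entropy has SI base units: kg * m^2 / (s^2 * K)
J/K reduces to the same SI base units, so it is a valid unit for entropy.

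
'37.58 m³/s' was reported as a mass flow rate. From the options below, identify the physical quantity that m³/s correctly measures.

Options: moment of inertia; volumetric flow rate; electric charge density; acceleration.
volumetric flow rate

mass flow rate should have units dimensionally equivalent to kg / s (e.g. kg/s).
The given unit 'm³/s' reduces to m^3 / s. Of the listed options, that is the dimensionality of volumetric flow rate.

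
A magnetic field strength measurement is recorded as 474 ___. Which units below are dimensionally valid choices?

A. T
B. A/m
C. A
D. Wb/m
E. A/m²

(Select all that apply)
B

magnetic field strength has SI base units: A / m

Checking each option against A / m:
  A. T: ✗ does not match
  B. A/m: ✓ matches
  C. A: ✗ does not match
  D. Wb/m: ✗ does not match
  E. A/m²: ✗ does not match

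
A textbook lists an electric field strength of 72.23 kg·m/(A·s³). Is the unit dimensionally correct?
Yes

electric field strength has SI base units: kg * m / (A * s^3)
kg·m/(A·s³) reduces to the same SI base units, so it is a valid unit for electric field strength.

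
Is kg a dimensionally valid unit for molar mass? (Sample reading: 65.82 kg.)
No

molar mass has SI base units: kg / mol
kg does NOT reduce to kg / mol; a valid unit for molar mass would be e.g. kg/mol.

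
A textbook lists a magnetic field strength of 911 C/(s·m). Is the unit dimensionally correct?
Yes

magnetic field strength has SI base units: A / m
C/(s·m) reduces to the same SI base units, so it is a valid unit for magnetic field strength.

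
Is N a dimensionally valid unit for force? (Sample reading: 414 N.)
Yes

force has SI base units: kg * m / s^2
N reduces to the same SI base units, so it is a valid unit for force.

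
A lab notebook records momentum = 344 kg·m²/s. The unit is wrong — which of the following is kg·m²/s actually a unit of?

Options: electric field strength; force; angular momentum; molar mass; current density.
angular momentum

momentum should have units dimensionally equivalent to kg * m / s (e.g. kg·m/s).
The given unit 'kg·m²/s' reduces to kg * m^2 / s. Of the listed options, that is the dimensionality of angular momentum.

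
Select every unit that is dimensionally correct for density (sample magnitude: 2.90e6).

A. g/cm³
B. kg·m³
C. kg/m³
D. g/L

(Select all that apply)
A, C, D

density has SI base units: kg / m^3

Checking each option against kg / m^3:
  A. g/cm³: ✓ matches
  B. kg·m³: ✗ does not match
  C. kg/m³: ✓ matches
  D. g/L: ✓ matches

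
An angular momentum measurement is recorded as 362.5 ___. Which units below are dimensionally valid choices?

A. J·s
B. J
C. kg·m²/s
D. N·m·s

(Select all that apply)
A, C, D

angular momentum has SI base units: kg * m^2 / s

Checking each option against kg * m^2 / s:
  A. J·s: ✓ matches
  B. J: ✗ does not match
  C. kg·m²/s: ✓ matches
  D. N·m·s: ✓ matches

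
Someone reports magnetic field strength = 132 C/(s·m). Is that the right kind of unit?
Yes

magnetic field strength has SI base units: A / m
C/(s·m) reduces to the same SI base units, so it is a valid unit for magnetic field strength.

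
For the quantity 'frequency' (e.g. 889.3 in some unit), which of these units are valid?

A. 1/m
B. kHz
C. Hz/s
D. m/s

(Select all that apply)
B

frequency has SI base units: 1 / s

Checking each option against 1 / s:
  A. 1/m: ✗ does not match
  B. kHz: ✓ matches
  C. Hz/s: ✗ does not match
  D. m/s: ✗ does not match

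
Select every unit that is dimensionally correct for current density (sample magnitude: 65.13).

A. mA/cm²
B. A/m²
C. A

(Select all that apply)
A, B

current density has SI base units: A / m^2

Checking each option against A / m^2:
  A. mA/cm²: ✓ matches
  B. A/m²: ✓ matches
  C. A: ✗ does not match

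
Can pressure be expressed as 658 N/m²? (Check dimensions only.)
Yes

pressure has SI base units: kg / (m * s^2)
N/m² reduces to the same SI base units, so it is a valid unit for pressure.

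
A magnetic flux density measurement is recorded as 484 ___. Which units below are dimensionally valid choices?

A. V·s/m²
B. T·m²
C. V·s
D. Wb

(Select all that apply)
A

magnetic flux density has SI base units: kg / (A * s^2)

Checking each option against kg / (A * s^2):
  A. V·s/m²: ✓ matches
  B. T·m²: ✗ does not match
  C. V·s: ✗ does not match
  D. Wb: ✗ does not match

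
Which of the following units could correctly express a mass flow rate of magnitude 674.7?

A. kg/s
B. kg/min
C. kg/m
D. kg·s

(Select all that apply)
A, B

mass flow rate has SI base units: kg / s

Checking each option against kg / s:
  A. kg/s: ✓ matches
  B. kg/min: ✓ matches
  C. kg/m: ✗ does not match
  D. kg·s: ✗ does not match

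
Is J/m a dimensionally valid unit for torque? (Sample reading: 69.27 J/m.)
No

torque has SI base units: kg * m^2 / s^2
J/m does NOT reduce to kg * m^2 / s^2; a valid unit for torque would be e.g. N·m.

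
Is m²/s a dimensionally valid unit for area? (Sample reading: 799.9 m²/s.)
No

area has SI base units: m^2
m²/s does NOT reduce to m^2; a valid unit for area would be e.g. m².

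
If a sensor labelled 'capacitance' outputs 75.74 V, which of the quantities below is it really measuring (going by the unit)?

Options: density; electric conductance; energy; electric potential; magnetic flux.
electric potential

capacitance should have units dimensionally equivalent to A^2 * s^4 / (kg * m^2) (e.g. F).
The given unit 'V' reduces to kg * m^2 / (A * s^3). Of the listed options, that is the dimensionality of electric potential.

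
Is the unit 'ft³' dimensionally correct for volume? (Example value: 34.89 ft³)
Yes

volume has SI base units: m^3
ft³ reduces to the same SI base units, so it is a valid unit for volume.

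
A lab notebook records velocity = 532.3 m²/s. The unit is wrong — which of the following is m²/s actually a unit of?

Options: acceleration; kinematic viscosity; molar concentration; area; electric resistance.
kinematic viscosity

velocity should have units dimensionally equivalent to m / s (e.g. m/s).
The given unit 'm²/s' reduces to m^2 / s. Of the listed options, that is the dimensionality of kinematic viscosity.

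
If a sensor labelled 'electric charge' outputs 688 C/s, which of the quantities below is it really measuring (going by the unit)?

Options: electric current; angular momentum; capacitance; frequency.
electric current

electric charge should have units dimensionally equivalent to A * s (e.g. C).
The given unit 'C/s' reduces to A. Of the listed options, that is the dimensionality of electric current.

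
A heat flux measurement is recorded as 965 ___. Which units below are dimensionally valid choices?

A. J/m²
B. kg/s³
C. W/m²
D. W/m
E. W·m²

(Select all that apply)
B, C

heat flux has SI base units: kg / s^3

Checking each option against kg / s^3:
  A. J/m²: ✗ does not match
  B. kg/s³: ✓ matches
  C. W/m²: ✓ matches
  D. W/m: ✗ does not match
  E. W·m²: ✗ does not match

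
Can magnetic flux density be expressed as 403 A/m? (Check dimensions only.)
No

magnetic flux density has SI base units: kg / (A * s^2)
A/m does NOT reduce to kg / (A * s^2); a valid unit for magnetic flux density would be e.g. T.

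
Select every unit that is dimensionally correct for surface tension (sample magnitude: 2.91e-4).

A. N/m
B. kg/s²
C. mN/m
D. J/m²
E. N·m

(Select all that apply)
A, B, C, D

surface tension has SI base units: kg / s^2

Checking each option against kg / s^2:
  A. N/m: ✓ matches
  B. kg/s²: ✓ matches
  C. mN/m: ✓ matches
  D. J/m²: ✓ matches
  E. N·m: ✗ does not match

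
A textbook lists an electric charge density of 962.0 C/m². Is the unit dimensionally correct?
No

electric charge density has SI base units: A * s / m^3
C/m² does NOT reduce to A * s / m^3; a valid unit for electric charge density would be e.g. C/m³.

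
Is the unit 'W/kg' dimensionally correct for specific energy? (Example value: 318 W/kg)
No

specific energy has SI base units: m^2 / s^2
W/kg does NOT reduce to m^2 / s^2; a valid unit for specific energy would be e.g. J/kg.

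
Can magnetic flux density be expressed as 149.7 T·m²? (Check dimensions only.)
No

magnetic flux density has SI base units: kg / (A * s^2)
T·m² does NOT reduce to kg / (A * s^2); a valid unit for magnetic flux density would be e.g. T.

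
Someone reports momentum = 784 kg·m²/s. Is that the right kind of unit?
No

momentum has SI base units: kg * m / s
kg·m²/s does NOT reduce to kg * m / s; a valid unit for momentum would be e.g. kg·m/s.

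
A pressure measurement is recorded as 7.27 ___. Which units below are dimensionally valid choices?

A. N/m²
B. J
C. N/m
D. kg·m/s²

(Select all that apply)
A

pressure has SI base units: kg / (m * s^2)

Checking each option against kg / (m * s^2):
  A. N/m²: ✓ matches
  B. J: ✗ does not match
  C. N/m: ✗ does not match
  D. kg·m/s²: ✗ does not match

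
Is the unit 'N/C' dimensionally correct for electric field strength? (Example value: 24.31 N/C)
Yes

electric field strength has SI base units: kg * m / (A * s^3)
N/C reduces to the same SI base units, so it is a valid unit for electric field strength.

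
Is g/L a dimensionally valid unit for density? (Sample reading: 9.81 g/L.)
Yes

density has SI base units: kg / m^3
g/L reduces to the same SI base units, so it is a valid unit for density.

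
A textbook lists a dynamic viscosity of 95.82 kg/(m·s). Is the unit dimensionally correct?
Yes

dynamic viscosity has SI base units: kg / (m * s)
kg/(m·s) reduces to the same SI base units, so it is a valid unit for dynamic viscosity.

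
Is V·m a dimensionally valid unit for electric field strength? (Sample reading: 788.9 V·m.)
No

electric field strength has SI base units: kg * m / (A * s^3)
V·m does NOT reduce to kg * m / (A * s^3); a valid unit for electric field strength would be e.g. V/m.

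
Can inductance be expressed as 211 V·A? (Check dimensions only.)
No

inductance has SI base units: kg * m^2 / (A^2 * s^2)
V·A does NOT reduce to kg * m^2 / (A^2 * s^2); a valid unit for inductance would be e.g. H.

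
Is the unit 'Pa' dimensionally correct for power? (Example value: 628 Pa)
No

power has SI base units: kg * m^2 / s^3
Pa does NOT reduce to kg * m^2 / s^3; a valid unit for power would be e.g. W.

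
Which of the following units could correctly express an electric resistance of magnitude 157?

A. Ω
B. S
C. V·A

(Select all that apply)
A

electric resistance has SI base units: kg * m^2 / (A^2 * s^3)

Checking each option against kg * m^2 / (A^2 * s^3):
  A. Ω: ✓ matches
  B. S: ✗ does not match
  C. V·A: ✗ does not match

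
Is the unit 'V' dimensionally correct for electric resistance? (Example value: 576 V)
No

electric resistance has SI base units: kg * m^2 / (A^2 * s^3)
V does NOT reduce to kg * m^2 / (A^2 * s^3); a valid unit for electric resistance would be e.g. Ω.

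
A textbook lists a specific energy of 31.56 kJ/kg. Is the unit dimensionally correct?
Yes

specific energy has SI base units: m^2 / s^2
kJ/kg reduces to the same SI base units, so it is a valid unit for specific energy.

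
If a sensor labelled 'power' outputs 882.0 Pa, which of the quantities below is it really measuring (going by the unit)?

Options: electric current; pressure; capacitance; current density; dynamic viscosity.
pressure

power should have units dimensionally equivalent to kg * m^2 / s^3 (e.g. W).
The given unit 'Pa' reduces to kg / (m * s^2). Of the listed options, that is the dimensionality of pressure.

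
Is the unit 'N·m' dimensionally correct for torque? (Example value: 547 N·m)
Yes

torque has SI base units: kg * m^2 / s^2
N·m reduces to the same SI base units, so it is a valid unit for torque.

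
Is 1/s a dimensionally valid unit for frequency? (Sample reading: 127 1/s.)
Yes

frequency has SI base units: 1 / s
1/s reduces to the same SI base units, so it is a valid unit for frequency.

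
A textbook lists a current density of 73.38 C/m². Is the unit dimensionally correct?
No

current density has SI base units: A / m^2
C/m² does NOT reduce to A / m^2; a valid unit for current density would be e.g. A/m².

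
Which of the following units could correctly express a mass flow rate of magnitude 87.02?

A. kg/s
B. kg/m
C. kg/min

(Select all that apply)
A, C

mass flow rate has SI base units: kg / s

Checking each option against kg / s:
  A. kg/s: ✓ matches
  B. kg/m: ✗ does not match
  C. kg/min: ✓ matches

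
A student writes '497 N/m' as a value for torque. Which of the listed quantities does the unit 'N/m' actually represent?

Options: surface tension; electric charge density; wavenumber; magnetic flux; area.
surface tension

torque should have units dimensionally equivalent to kg * m^2 / s^2 (e.g. N·m).
The given unit 'N/m' reduces to kg / s^2. Of the listed options, that is the dimensionality of surface tension.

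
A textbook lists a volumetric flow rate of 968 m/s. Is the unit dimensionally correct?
No

volumetric flow rate has SI base units: m^3 / s
m/s does NOT reduce to m^3 / s; a valid unit for volumetric flow rate would be e.g. m³/s.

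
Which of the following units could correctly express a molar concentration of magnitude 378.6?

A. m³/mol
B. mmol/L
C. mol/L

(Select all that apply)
B, C

molar concentration has SI base units: mol / m^3

Checking each option against mol / m^3:
  A. m³/mol: ✗ does not match
  B. mmol/L: ✓ matches
  C. mol/L: ✓ matches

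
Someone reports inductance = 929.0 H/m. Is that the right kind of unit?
No

inductance has SI base units: kg * m^2 / (A^2 * s^2)
H/m does NOT reduce to kg * m^2 / (A^2 * s^2); a valid unit for inductance would be e.g. H.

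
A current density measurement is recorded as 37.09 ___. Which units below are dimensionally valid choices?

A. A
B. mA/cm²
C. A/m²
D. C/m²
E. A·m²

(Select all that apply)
B, C

current density has SI base units: A / m^2

Checking each option against A / m^2:
  A. A: ✗ does not match
  B. mA/cm²: ✓ matches
  C. A/m²: ✓ matches
  D. C/m²: ✗ does not match
  E. A·m²: ✗ does not match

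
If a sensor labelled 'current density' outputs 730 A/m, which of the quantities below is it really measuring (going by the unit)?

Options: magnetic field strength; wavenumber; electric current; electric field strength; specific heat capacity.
magnetic field strength

current density should have units dimensionally equivalent to A / m^2 (e.g. A/m²).
The given unit 'A/m' reduces to A / m. Of the listed options, that is the dimensionality of magnetic field strength.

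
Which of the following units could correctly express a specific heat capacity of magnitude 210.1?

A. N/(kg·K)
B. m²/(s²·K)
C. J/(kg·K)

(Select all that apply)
B, C

specific heat capacity has SI base units: m^2 / (s^2 * K)

Checking each option against m^2 / (s^2 * K):
  A. N/(kg·K): ✗ does not match
  B. m²/(s²·K): ✓ matches
  C. J/(kg·K): ✓ matches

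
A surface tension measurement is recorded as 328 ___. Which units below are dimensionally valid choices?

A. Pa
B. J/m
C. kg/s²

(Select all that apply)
C

surface tension has SI base units: kg / s^2

Checking each option against kg / s^2:
  A. Pa: ✗ does not match
  B. J/m: ✗ does not match
  C. kg/s²: ✓ matches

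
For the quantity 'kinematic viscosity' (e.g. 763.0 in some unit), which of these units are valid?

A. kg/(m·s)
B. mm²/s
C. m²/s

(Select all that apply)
B, C

kinematic viscosity has SI base units: m^2 / s

Checking each option against m^2 / s:
  A. kg/(m·s): ✗ does not match
  B. mm²/s: ✓ matches
  C. m²/s: ✓ matches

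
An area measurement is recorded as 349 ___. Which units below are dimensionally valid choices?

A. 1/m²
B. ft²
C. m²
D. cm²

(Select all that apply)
B, C, D

area has SI base units: m^2

Checking each option against m^2:
  A. 1/m²: ✗ does not match
  B. ft²: ✓ matches
  C. m²: ✓ matches
  D. cm²: ✓ matches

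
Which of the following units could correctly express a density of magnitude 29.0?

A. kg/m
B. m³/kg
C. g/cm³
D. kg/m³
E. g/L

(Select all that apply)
C, D, E

density has SI base units: kg / m^3

Checking each option against kg / m^3:
  A. kg/m: ✗ does not match
  B. m³/kg: ✗ does not match
  C. g/cm³: ✓ matches
  D. kg/m³: ✓ matches
  E. g/L: ✓ matches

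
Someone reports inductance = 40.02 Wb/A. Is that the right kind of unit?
Yes

inductance has SI base units: kg * m^2 / (A^2 * s^2)
Wb/A reduces to the same SI base units, so it is a valid unit for inductance.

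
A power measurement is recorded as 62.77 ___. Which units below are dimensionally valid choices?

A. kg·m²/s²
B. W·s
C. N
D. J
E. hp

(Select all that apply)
E

power has SI base units: kg * m^2 / s^3

Checking each option against kg * m^2 / s^3:
  A. kg·m²/s²: ✗ does not match
  B. W·s: ✗ does not match
  C. N: ✗ does not match
  D. J: ✗ does not match
  E. hp: ✓ matches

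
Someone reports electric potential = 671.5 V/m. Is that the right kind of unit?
No

electric potential has SI base units: kg * m^2 / (A * s^3)
V/m does NOT reduce to kg * m^2 / (A * s^3); a valid unit for electric potential would be e.g. V.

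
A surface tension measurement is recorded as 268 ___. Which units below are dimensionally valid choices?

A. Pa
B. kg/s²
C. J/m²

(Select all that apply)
B, C

surface tension has SI base units: kg / s^2

Checking each option against kg / s^2:
  A. Pa: ✗ does not match
  B. kg/s²: ✓ matches
  C. J/m²: ✓ matches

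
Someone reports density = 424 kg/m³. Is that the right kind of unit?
Yes

density has SI base units: kg / m^3
kg/m³ reduces to the same SI base units, so it is a valid unit for density.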